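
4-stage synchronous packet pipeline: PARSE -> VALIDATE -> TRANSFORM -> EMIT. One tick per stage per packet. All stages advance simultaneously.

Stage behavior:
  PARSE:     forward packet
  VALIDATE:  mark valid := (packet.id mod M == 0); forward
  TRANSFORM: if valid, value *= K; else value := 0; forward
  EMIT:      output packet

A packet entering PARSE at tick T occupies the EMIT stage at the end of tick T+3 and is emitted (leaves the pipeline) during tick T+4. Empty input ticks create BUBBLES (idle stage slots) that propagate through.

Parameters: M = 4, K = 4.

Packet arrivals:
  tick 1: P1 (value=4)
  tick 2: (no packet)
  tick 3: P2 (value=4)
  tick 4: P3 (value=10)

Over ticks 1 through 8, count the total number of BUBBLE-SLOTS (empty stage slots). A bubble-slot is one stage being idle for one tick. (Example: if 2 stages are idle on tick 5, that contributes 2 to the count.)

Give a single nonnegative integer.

Tick 1: [PARSE:P1(v=4,ok=F), VALIDATE:-, TRANSFORM:-, EMIT:-] out:-; bubbles=3
Tick 2: [PARSE:-, VALIDATE:P1(v=4,ok=F), TRANSFORM:-, EMIT:-] out:-; bubbles=3
Tick 3: [PARSE:P2(v=4,ok=F), VALIDATE:-, TRANSFORM:P1(v=0,ok=F), EMIT:-] out:-; bubbles=2
Tick 4: [PARSE:P3(v=10,ok=F), VALIDATE:P2(v=4,ok=F), TRANSFORM:-, EMIT:P1(v=0,ok=F)] out:-; bubbles=1
Tick 5: [PARSE:-, VALIDATE:P3(v=10,ok=F), TRANSFORM:P2(v=0,ok=F), EMIT:-] out:P1(v=0); bubbles=2
Tick 6: [PARSE:-, VALIDATE:-, TRANSFORM:P3(v=0,ok=F), EMIT:P2(v=0,ok=F)] out:-; bubbles=2
Tick 7: [PARSE:-, VALIDATE:-, TRANSFORM:-, EMIT:P3(v=0,ok=F)] out:P2(v=0); bubbles=3
Tick 8: [PARSE:-, VALIDATE:-, TRANSFORM:-, EMIT:-] out:P3(v=0); bubbles=4
Total bubble-slots: 20

Answer: 20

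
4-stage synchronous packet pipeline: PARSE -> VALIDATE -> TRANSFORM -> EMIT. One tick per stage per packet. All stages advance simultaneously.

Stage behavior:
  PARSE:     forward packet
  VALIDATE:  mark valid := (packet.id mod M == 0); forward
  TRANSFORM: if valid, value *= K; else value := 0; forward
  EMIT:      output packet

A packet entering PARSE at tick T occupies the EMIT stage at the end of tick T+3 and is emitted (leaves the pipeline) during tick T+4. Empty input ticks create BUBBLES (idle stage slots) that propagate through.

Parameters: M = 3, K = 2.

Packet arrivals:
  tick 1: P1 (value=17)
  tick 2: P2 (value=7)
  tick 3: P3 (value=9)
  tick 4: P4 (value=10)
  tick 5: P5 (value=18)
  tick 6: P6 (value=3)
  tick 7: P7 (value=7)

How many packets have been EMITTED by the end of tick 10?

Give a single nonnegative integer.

Tick 1: [PARSE:P1(v=17,ok=F), VALIDATE:-, TRANSFORM:-, EMIT:-] out:-; in:P1
Tick 2: [PARSE:P2(v=7,ok=F), VALIDATE:P1(v=17,ok=F), TRANSFORM:-, EMIT:-] out:-; in:P2
Tick 3: [PARSE:P3(v=9,ok=F), VALIDATE:P2(v=7,ok=F), TRANSFORM:P1(v=0,ok=F), EMIT:-] out:-; in:P3
Tick 4: [PARSE:P4(v=10,ok=F), VALIDATE:P3(v=9,ok=T), TRANSFORM:P2(v=0,ok=F), EMIT:P1(v=0,ok=F)] out:-; in:P4
Tick 5: [PARSE:P5(v=18,ok=F), VALIDATE:P4(v=10,ok=F), TRANSFORM:P3(v=18,ok=T), EMIT:P2(v=0,ok=F)] out:P1(v=0); in:P5
Tick 6: [PARSE:P6(v=3,ok=F), VALIDATE:P5(v=18,ok=F), TRANSFORM:P4(v=0,ok=F), EMIT:P3(v=18,ok=T)] out:P2(v=0); in:P6
Tick 7: [PARSE:P7(v=7,ok=F), VALIDATE:P6(v=3,ok=T), TRANSFORM:P5(v=0,ok=F), EMIT:P4(v=0,ok=F)] out:P3(v=18); in:P7
Tick 8: [PARSE:-, VALIDATE:P7(v=7,ok=F), TRANSFORM:P6(v=6,ok=T), EMIT:P5(v=0,ok=F)] out:P4(v=0); in:-
Tick 9: [PARSE:-, VALIDATE:-, TRANSFORM:P7(v=0,ok=F), EMIT:P6(v=6,ok=T)] out:P5(v=0); in:-
Tick 10: [PARSE:-, VALIDATE:-, TRANSFORM:-, EMIT:P7(v=0,ok=F)] out:P6(v=6); in:-
Emitted by tick 10: ['P1', 'P2', 'P3', 'P4', 'P5', 'P6']

Answer: 6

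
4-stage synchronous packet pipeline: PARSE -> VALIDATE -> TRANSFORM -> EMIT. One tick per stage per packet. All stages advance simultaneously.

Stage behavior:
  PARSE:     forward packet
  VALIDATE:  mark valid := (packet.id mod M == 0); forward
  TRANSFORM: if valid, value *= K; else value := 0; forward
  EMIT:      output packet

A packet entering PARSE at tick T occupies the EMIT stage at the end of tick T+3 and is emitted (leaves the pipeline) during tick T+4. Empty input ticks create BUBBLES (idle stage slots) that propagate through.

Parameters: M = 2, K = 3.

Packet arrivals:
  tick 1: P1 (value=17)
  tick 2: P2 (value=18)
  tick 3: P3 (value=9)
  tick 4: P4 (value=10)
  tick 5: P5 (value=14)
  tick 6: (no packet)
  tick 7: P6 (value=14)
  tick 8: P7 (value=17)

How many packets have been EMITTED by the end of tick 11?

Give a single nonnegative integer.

Tick 1: [PARSE:P1(v=17,ok=F), VALIDATE:-, TRANSFORM:-, EMIT:-] out:-; in:P1
Tick 2: [PARSE:P2(v=18,ok=F), VALIDATE:P1(v=17,ok=F), TRANSFORM:-, EMIT:-] out:-; in:P2
Tick 3: [PARSE:P3(v=9,ok=F), VALIDATE:P2(v=18,ok=T), TRANSFORM:P1(v=0,ok=F), EMIT:-] out:-; in:P3
Tick 4: [PARSE:P4(v=10,ok=F), VALIDATE:P3(v=9,ok=F), TRANSFORM:P2(v=54,ok=T), EMIT:P1(v=0,ok=F)] out:-; in:P4
Tick 5: [PARSE:P5(v=14,ok=F), VALIDATE:P4(v=10,ok=T), TRANSFORM:P3(v=0,ok=F), EMIT:P2(v=54,ok=T)] out:P1(v=0); in:P5
Tick 6: [PARSE:-, VALIDATE:P5(v=14,ok=F), TRANSFORM:P4(v=30,ok=T), EMIT:P3(v=0,ok=F)] out:P2(v=54); in:-
Tick 7: [PARSE:P6(v=14,ok=F), VALIDATE:-, TRANSFORM:P5(v=0,ok=F), EMIT:P4(v=30,ok=T)] out:P3(v=0); in:P6
Tick 8: [PARSE:P7(v=17,ok=F), VALIDATE:P6(v=14,ok=T), TRANSFORM:-, EMIT:P5(v=0,ok=F)] out:P4(v=30); in:P7
Tick 9: [PARSE:-, VALIDATE:P7(v=17,ok=F), TRANSFORM:P6(v=42,ok=T), EMIT:-] out:P5(v=0); in:-
Tick 10: [PARSE:-, VALIDATE:-, TRANSFORM:P7(v=0,ok=F), EMIT:P6(v=42,ok=T)] out:-; in:-
Tick 11: [PARSE:-, VALIDATE:-, TRANSFORM:-, EMIT:P7(v=0,ok=F)] out:P6(v=42); in:-
Emitted by tick 11: ['P1', 'P2', 'P3', 'P4', 'P5', 'P6']

Answer: 6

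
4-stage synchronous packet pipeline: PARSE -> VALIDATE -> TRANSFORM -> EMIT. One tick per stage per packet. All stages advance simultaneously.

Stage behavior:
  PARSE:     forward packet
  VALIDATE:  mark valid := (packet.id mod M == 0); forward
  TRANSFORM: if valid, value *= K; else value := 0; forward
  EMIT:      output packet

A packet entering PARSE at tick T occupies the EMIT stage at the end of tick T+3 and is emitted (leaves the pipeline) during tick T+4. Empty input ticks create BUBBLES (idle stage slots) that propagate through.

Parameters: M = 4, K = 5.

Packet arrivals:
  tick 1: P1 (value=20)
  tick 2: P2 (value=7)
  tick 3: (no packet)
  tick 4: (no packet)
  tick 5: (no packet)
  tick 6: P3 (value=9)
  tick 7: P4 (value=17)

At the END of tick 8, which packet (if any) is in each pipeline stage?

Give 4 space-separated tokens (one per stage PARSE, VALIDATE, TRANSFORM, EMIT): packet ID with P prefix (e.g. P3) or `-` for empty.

Answer: - P4 P3 -

Derivation:
Tick 1: [PARSE:P1(v=20,ok=F), VALIDATE:-, TRANSFORM:-, EMIT:-] out:-; in:P1
Tick 2: [PARSE:P2(v=7,ok=F), VALIDATE:P1(v=20,ok=F), TRANSFORM:-, EMIT:-] out:-; in:P2
Tick 3: [PARSE:-, VALIDATE:P2(v=7,ok=F), TRANSFORM:P1(v=0,ok=F), EMIT:-] out:-; in:-
Tick 4: [PARSE:-, VALIDATE:-, TRANSFORM:P2(v=0,ok=F), EMIT:P1(v=0,ok=F)] out:-; in:-
Tick 5: [PARSE:-, VALIDATE:-, TRANSFORM:-, EMIT:P2(v=0,ok=F)] out:P1(v=0); in:-
Tick 6: [PARSE:P3(v=9,ok=F), VALIDATE:-, TRANSFORM:-, EMIT:-] out:P2(v=0); in:P3
Tick 7: [PARSE:P4(v=17,ok=F), VALIDATE:P3(v=9,ok=F), TRANSFORM:-, EMIT:-] out:-; in:P4
Tick 8: [PARSE:-, VALIDATE:P4(v=17,ok=T), TRANSFORM:P3(v=0,ok=F), EMIT:-] out:-; in:-
At end of tick 8: ['-', 'P4', 'P3', '-']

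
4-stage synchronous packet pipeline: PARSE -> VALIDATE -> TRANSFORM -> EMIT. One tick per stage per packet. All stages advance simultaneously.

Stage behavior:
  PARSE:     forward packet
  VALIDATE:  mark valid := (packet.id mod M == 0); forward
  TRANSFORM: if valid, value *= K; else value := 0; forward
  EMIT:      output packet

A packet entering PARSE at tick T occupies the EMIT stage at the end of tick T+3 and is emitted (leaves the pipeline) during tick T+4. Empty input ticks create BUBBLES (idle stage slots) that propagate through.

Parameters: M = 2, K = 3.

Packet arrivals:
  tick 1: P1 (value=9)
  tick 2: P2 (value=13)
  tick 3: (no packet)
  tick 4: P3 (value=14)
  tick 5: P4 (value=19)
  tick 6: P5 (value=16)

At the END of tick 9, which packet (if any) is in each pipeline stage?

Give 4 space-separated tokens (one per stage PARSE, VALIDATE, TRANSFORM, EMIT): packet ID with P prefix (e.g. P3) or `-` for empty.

Tick 1: [PARSE:P1(v=9,ok=F), VALIDATE:-, TRANSFORM:-, EMIT:-] out:-; in:P1
Tick 2: [PARSE:P2(v=13,ok=F), VALIDATE:P1(v=9,ok=F), TRANSFORM:-, EMIT:-] out:-; in:P2
Tick 3: [PARSE:-, VALIDATE:P2(v=13,ok=T), TRANSFORM:P1(v=0,ok=F), EMIT:-] out:-; in:-
Tick 4: [PARSE:P3(v=14,ok=F), VALIDATE:-, TRANSFORM:P2(v=39,ok=T), EMIT:P1(v=0,ok=F)] out:-; in:P3
Tick 5: [PARSE:P4(v=19,ok=F), VALIDATE:P3(v=14,ok=F), TRANSFORM:-, EMIT:P2(v=39,ok=T)] out:P1(v=0); in:P4
Tick 6: [PARSE:P5(v=16,ok=F), VALIDATE:P4(v=19,ok=T), TRANSFORM:P3(v=0,ok=F), EMIT:-] out:P2(v=39); in:P5
Tick 7: [PARSE:-, VALIDATE:P5(v=16,ok=F), TRANSFORM:P4(v=57,ok=T), EMIT:P3(v=0,ok=F)] out:-; in:-
Tick 8: [PARSE:-, VALIDATE:-, TRANSFORM:P5(v=0,ok=F), EMIT:P4(v=57,ok=T)] out:P3(v=0); in:-
Tick 9: [PARSE:-, VALIDATE:-, TRANSFORM:-, EMIT:P5(v=0,ok=F)] out:P4(v=57); in:-
At end of tick 9: ['-', '-', '-', 'P5']

Answer: - - - P5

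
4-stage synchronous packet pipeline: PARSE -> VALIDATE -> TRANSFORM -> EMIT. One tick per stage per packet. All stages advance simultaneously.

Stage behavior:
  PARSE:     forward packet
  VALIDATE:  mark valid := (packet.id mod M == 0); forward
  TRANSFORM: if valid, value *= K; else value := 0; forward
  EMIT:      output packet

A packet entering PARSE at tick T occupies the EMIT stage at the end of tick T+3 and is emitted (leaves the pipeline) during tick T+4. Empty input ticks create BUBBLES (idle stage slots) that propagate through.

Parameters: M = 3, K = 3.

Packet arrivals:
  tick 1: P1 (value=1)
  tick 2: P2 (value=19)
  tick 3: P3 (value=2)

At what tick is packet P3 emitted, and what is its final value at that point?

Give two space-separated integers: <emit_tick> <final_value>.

Answer: 7 6

Derivation:
Tick 1: [PARSE:P1(v=1,ok=F), VALIDATE:-, TRANSFORM:-, EMIT:-] out:-; in:P1
Tick 2: [PARSE:P2(v=19,ok=F), VALIDATE:P1(v=1,ok=F), TRANSFORM:-, EMIT:-] out:-; in:P2
Tick 3: [PARSE:P3(v=2,ok=F), VALIDATE:P2(v=19,ok=F), TRANSFORM:P1(v=0,ok=F), EMIT:-] out:-; in:P3
Tick 4: [PARSE:-, VALIDATE:P3(v=2,ok=T), TRANSFORM:P2(v=0,ok=F), EMIT:P1(v=0,ok=F)] out:-; in:-
Tick 5: [PARSE:-, VALIDATE:-, TRANSFORM:P3(v=6,ok=T), EMIT:P2(v=0,ok=F)] out:P1(v=0); in:-
Tick 6: [PARSE:-, VALIDATE:-, TRANSFORM:-, EMIT:P3(v=6,ok=T)] out:P2(v=0); in:-
Tick 7: [PARSE:-, VALIDATE:-, TRANSFORM:-, EMIT:-] out:P3(v=6); in:-
P3: arrives tick 3, valid=True (id=3, id%3=0), emit tick 7, final value 6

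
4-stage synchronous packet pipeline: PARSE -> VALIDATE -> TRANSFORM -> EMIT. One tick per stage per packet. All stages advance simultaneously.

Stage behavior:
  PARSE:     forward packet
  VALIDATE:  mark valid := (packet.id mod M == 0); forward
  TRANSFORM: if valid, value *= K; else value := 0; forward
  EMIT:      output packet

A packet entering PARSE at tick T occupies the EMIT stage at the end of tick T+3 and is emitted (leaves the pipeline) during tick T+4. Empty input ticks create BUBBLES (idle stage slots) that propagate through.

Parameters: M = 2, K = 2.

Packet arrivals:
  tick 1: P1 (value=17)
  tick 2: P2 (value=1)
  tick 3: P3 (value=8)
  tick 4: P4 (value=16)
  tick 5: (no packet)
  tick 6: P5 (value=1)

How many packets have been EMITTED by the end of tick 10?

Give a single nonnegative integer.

Tick 1: [PARSE:P1(v=17,ok=F), VALIDATE:-, TRANSFORM:-, EMIT:-] out:-; in:P1
Tick 2: [PARSE:P2(v=1,ok=F), VALIDATE:P1(v=17,ok=F), TRANSFORM:-, EMIT:-] out:-; in:P2
Tick 3: [PARSE:P3(v=8,ok=F), VALIDATE:P2(v=1,ok=T), TRANSFORM:P1(v=0,ok=F), EMIT:-] out:-; in:P3
Tick 4: [PARSE:P4(v=16,ok=F), VALIDATE:P3(v=8,ok=F), TRANSFORM:P2(v=2,ok=T), EMIT:P1(v=0,ok=F)] out:-; in:P4
Tick 5: [PARSE:-, VALIDATE:P4(v=16,ok=T), TRANSFORM:P3(v=0,ok=F), EMIT:P2(v=2,ok=T)] out:P1(v=0); in:-
Tick 6: [PARSE:P5(v=1,ok=F), VALIDATE:-, TRANSFORM:P4(v=32,ok=T), EMIT:P3(v=0,ok=F)] out:P2(v=2); in:P5
Tick 7: [PARSE:-, VALIDATE:P5(v=1,ok=F), TRANSFORM:-, EMIT:P4(v=32,ok=T)] out:P3(v=0); in:-
Tick 8: [PARSE:-, VALIDATE:-, TRANSFORM:P5(v=0,ok=F), EMIT:-] out:P4(v=32); in:-
Tick 9: [PARSE:-, VALIDATE:-, TRANSFORM:-, EMIT:P5(v=0,ok=F)] out:-; in:-
Tick 10: [PARSE:-, VALIDATE:-, TRANSFORM:-, EMIT:-] out:P5(v=0); in:-
Emitted by tick 10: ['P1', 'P2', 'P3', 'P4', 'P5']

Answer: 5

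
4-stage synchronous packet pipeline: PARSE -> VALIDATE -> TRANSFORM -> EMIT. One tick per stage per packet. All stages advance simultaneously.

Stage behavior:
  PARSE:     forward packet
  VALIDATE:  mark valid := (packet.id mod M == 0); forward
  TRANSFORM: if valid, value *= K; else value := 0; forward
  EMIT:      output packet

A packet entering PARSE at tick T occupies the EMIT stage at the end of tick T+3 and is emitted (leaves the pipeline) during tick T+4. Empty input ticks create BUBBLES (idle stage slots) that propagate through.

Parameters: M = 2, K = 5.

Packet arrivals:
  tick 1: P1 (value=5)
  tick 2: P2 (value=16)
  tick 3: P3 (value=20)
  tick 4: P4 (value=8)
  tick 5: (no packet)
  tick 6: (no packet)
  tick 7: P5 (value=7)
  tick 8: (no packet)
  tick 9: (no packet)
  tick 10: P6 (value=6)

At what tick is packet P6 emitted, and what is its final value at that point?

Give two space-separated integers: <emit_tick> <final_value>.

Answer: 14 30

Derivation:
Tick 1: [PARSE:P1(v=5,ok=F), VALIDATE:-, TRANSFORM:-, EMIT:-] out:-; in:P1
Tick 2: [PARSE:P2(v=16,ok=F), VALIDATE:P1(v=5,ok=F), TRANSFORM:-, EMIT:-] out:-; in:P2
Tick 3: [PARSE:P3(v=20,ok=F), VALIDATE:P2(v=16,ok=T), TRANSFORM:P1(v=0,ok=F), EMIT:-] out:-; in:P3
Tick 4: [PARSE:P4(v=8,ok=F), VALIDATE:P3(v=20,ok=F), TRANSFORM:P2(v=80,ok=T), EMIT:P1(v=0,ok=F)] out:-; in:P4
Tick 5: [PARSE:-, VALIDATE:P4(v=8,ok=T), TRANSFORM:P3(v=0,ok=F), EMIT:P2(v=80,ok=T)] out:P1(v=0); in:-
Tick 6: [PARSE:-, VALIDATE:-, TRANSFORM:P4(v=40,ok=T), EMIT:P3(v=0,ok=F)] out:P2(v=80); in:-
Tick 7: [PARSE:P5(v=7,ok=F), VALIDATE:-, TRANSFORM:-, EMIT:P4(v=40,ok=T)] out:P3(v=0); in:P5
Tick 8: [PARSE:-, VALIDATE:P5(v=7,ok=F), TRANSFORM:-, EMIT:-] out:P4(v=40); in:-
Tick 9: [PARSE:-, VALIDATE:-, TRANSFORM:P5(v=0,ok=F), EMIT:-] out:-; in:-
Tick 10: [PARSE:P6(v=6,ok=F), VALIDATE:-, TRANSFORM:-, EMIT:P5(v=0,ok=F)] out:-; in:P6
Tick 11: [PARSE:-, VALIDATE:P6(v=6,ok=T), TRANSFORM:-, EMIT:-] out:P5(v=0); in:-
Tick 12: [PARSE:-, VALIDATE:-, TRANSFORM:P6(v=30,ok=T), EMIT:-] out:-; in:-
Tick 13: [PARSE:-, VALIDATE:-, TRANSFORM:-, EMIT:P6(v=30,ok=T)] out:-; in:-
Tick 14: [PARSE:-, VALIDATE:-, TRANSFORM:-, EMIT:-] out:P6(v=30); in:-
P6: arrives tick 10, valid=True (id=6, id%2=0), emit tick 14, final value 30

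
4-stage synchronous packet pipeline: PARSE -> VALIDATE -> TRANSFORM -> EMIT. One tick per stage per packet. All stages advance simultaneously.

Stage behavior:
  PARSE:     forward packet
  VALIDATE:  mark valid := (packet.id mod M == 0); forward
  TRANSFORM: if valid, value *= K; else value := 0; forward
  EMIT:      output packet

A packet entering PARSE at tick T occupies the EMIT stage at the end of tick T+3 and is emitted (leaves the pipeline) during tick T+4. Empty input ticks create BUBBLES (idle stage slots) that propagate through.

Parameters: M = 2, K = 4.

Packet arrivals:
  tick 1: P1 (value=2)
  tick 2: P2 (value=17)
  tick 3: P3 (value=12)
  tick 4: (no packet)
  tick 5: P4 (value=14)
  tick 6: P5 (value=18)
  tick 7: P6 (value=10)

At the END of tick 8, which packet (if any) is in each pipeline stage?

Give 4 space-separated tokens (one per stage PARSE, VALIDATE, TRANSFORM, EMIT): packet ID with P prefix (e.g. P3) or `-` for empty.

Tick 1: [PARSE:P1(v=2,ok=F), VALIDATE:-, TRANSFORM:-, EMIT:-] out:-; in:P1
Tick 2: [PARSE:P2(v=17,ok=F), VALIDATE:P1(v=2,ok=F), TRANSFORM:-, EMIT:-] out:-; in:P2
Tick 3: [PARSE:P3(v=12,ok=F), VALIDATE:P2(v=17,ok=T), TRANSFORM:P1(v=0,ok=F), EMIT:-] out:-; in:P3
Tick 4: [PARSE:-, VALIDATE:P3(v=12,ok=F), TRANSFORM:P2(v=68,ok=T), EMIT:P1(v=0,ok=F)] out:-; in:-
Tick 5: [PARSE:P4(v=14,ok=F), VALIDATE:-, TRANSFORM:P3(v=0,ok=F), EMIT:P2(v=68,ok=T)] out:P1(v=0); in:P4
Tick 6: [PARSE:P5(v=18,ok=F), VALIDATE:P4(v=14,ok=T), TRANSFORM:-, EMIT:P3(v=0,ok=F)] out:P2(v=68); in:P5
Tick 7: [PARSE:P6(v=10,ok=F), VALIDATE:P5(v=18,ok=F), TRANSFORM:P4(v=56,ok=T), EMIT:-] out:P3(v=0); in:P6
Tick 8: [PARSE:-, VALIDATE:P6(v=10,ok=T), TRANSFORM:P5(v=0,ok=F), EMIT:P4(v=56,ok=T)] out:-; in:-
At end of tick 8: ['-', 'P6', 'P5', 'P4']

Answer: - P6 P5 P4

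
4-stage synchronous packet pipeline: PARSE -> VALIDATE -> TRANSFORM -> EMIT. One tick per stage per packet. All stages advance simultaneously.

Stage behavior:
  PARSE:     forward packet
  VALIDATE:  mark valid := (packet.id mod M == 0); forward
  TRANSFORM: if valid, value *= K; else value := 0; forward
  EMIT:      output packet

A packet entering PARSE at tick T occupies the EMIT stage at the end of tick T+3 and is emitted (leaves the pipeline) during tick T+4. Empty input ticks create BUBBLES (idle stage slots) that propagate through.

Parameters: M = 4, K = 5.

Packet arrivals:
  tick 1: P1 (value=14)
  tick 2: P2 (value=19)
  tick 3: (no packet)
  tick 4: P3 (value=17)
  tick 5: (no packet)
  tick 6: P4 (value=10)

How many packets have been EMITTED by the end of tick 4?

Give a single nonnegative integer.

Tick 1: [PARSE:P1(v=14,ok=F), VALIDATE:-, TRANSFORM:-, EMIT:-] out:-; in:P1
Tick 2: [PARSE:P2(v=19,ok=F), VALIDATE:P1(v=14,ok=F), TRANSFORM:-, EMIT:-] out:-; in:P2
Tick 3: [PARSE:-, VALIDATE:P2(v=19,ok=F), TRANSFORM:P1(v=0,ok=F), EMIT:-] out:-; in:-
Tick 4: [PARSE:P3(v=17,ok=F), VALIDATE:-, TRANSFORM:P2(v=0,ok=F), EMIT:P1(v=0,ok=F)] out:-; in:P3
Emitted by tick 4: []

Answer: 0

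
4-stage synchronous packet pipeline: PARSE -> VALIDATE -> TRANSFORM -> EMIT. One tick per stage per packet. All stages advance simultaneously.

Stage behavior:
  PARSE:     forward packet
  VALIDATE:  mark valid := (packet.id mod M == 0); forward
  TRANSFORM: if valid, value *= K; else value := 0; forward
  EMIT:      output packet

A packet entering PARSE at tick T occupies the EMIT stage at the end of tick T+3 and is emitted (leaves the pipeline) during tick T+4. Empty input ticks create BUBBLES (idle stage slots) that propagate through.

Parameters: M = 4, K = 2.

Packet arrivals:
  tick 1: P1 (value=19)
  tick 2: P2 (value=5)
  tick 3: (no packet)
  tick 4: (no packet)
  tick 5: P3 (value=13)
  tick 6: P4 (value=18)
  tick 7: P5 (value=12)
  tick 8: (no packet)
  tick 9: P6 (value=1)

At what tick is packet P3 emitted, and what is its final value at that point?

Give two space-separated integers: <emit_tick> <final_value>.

Tick 1: [PARSE:P1(v=19,ok=F), VALIDATE:-, TRANSFORM:-, EMIT:-] out:-; in:P1
Tick 2: [PARSE:P2(v=5,ok=F), VALIDATE:P1(v=19,ok=F), TRANSFORM:-, EMIT:-] out:-; in:P2
Tick 3: [PARSE:-, VALIDATE:P2(v=5,ok=F), TRANSFORM:P1(v=0,ok=F), EMIT:-] out:-; in:-
Tick 4: [PARSE:-, VALIDATE:-, TRANSFORM:P2(v=0,ok=F), EMIT:P1(v=0,ok=F)] out:-; in:-
Tick 5: [PARSE:P3(v=13,ok=F), VALIDATE:-, TRANSFORM:-, EMIT:P2(v=0,ok=F)] out:P1(v=0); in:P3
Tick 6: [PARSE:P4(v=18,ok=F), VALIDATE:P3(v=13,ok=F), TRANSFORM:-, EMIT:-] out:P2(v=0); in:P4
Tick 7: [PARSE:P5(v=12,ok=F), VALIDATE:P4(v=18,ok=T), TRANSFORM:P3(v=0,ok=F), EMIT:-] out:-; in:P5
Tick 8: [PARSE:-, VALIDATE:P5(v=12,ok=F), TRANSFORM:P4(v=36,ok=T), EMIT:P3(v=0,ok=F)] out:-; in:-
Tick 9: [PARSE:P6(v=1,ok=F), VALIDATE:-, TRANSFORM:P5(v=0,ok=F), EMIT:P4(v=36,ok=T)] out:P3(v=0); in:P6
Tick 10: [PARSE:-, VALIDATE:P6(v=1,ok=F), TRANSFORM:-, EMIT:P5(v=0,ok=F)] out:P4(v=36); in:-
Tick 11: [PARSE:-, VALIDATE:-, TRANSFORM:P6(v=0,ok=F), EMIT:-] out:P5(v=0); in:-
Tick 12: [PARSE:-, VALIDATE:-, TRANSFORM:-, EMIT:P6(v=0,ok=F)] out:-; in:-
Tick 13: [PARSE:-, VALIDATE:-, TRANSFORM:-, EMIT:-] out:P6(v=0); in:-
P3: arrives tick 5, valid=False (id=3, id%4=3), emit tick 9, final value 0

Answer: 9 0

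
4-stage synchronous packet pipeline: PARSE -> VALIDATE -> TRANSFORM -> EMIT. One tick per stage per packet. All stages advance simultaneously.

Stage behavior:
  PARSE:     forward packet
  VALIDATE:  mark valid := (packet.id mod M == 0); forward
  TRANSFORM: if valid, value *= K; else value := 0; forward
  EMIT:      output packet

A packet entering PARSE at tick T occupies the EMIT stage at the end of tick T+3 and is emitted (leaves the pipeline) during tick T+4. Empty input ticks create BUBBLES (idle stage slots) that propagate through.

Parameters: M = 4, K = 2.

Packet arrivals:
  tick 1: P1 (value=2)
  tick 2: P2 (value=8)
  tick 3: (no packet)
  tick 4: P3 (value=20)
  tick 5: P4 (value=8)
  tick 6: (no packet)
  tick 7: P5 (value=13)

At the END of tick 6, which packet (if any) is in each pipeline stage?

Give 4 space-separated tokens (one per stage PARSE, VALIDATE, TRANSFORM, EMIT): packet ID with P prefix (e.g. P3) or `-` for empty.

Answer: - P4 P3 -

Derivation:
Tick 1: [PARSE:P1(v=2,ok=F), VALIDATE:-, TRANSFORM:-, EMIT:-] out:-; in:P1
Tick 2: [PARSE:P2(v=8,ok=F), VALIDATE:P1(v=2,ok=F), TRANSFORM:-, EMIT:-] out:-; in:P2
Tick 3: [PARSE:-, VALIDATE:P2(v=8,ok=F), TRANSFORM:P1(v=0,ok=F), EMIT:-] out:-; in:-
Tick 4: [PARSE:P3(v=20,ok=F), VALIDATE:-, TRANSFORM:P2(v=0,ok=F), EMIT:P1(v=0,ok=F)] out:-; in:P3
Tick 5: [PARSE:P4(v=8,ok=F), VALIDATE:P3(v=20,ok=F), TRANSFORM:-, EMIT:P2(v=0,ok=F)] out:P1(v=0); in:P4
Tick 6: [PARSE:-, VALIDATE:P4(v=8,ok=T), TRANSFORM:P3(v=0,ok=F), EMIT:-] out:P2(v=0); in:-
At end of tick 6: ['-', 'P4', 'P3', '-']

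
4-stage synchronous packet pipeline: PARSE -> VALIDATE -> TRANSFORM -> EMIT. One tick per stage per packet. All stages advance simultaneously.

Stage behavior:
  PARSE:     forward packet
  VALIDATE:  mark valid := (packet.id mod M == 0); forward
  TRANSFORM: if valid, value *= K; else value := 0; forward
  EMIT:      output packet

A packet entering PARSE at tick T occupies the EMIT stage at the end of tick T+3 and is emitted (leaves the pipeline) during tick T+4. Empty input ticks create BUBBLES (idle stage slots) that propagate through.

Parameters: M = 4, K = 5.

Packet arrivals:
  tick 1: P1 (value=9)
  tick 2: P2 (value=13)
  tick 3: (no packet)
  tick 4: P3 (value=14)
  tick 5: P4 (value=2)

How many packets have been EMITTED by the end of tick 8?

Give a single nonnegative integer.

Answer: 3

Derivation:
Tick 1: [PARSE:P1(v=9,ok=F), VALIDATE:-, TRANSFORM:-, EMIT:-] out:-; in:P1
Tick 2: [PARSE:P2(v=13,ok=F), VALIDATE:P1(v=9,ok=F), TRANSFORM:-, EMIT:-] out:-; in:P2
Tick 3: [PARSE:-, VALIDATE:P2(v=13,ok=F), TRANSFORM:P1(v=0,ok=F), EMIT:-] out:-; in:-
Tick 4: [PARSE:P3(v=14,ok=F), VALIDATE:-, TRANSFORM:P2(v=0,ok=F), EMIT:P1(v=0,ok=F)] out:-; in:P3
Tick 5: [PARSE:P4(v=2,ok=F), VALIDATE:P3(v=14,ok=F), TRANSFORM:-, EMIT:P2(v=0,ok=F)] out:P1(v=0); in:P4
Tick 6: [PARSE:-, VALIDATE:P4(v=2,ok=T), TRANSFORM:P3(v=0,ok=F), EMIT:-] out:P2(v=0); in:-
Tick 7: [PARSE:-, VALIDATE:-, TRANSFORM:P4(v=10,ok=T), EMIT:P3(v=0,ok=F)] out:-; in:-
Tick 8: [PARSE:-, VALIDATE:-, TRANSFORM:-, EMIT:P4(v=10,ok=T)] out:P3(v=0); in:-
Emitted by tick 8: ['P1', 'P2', 'P3']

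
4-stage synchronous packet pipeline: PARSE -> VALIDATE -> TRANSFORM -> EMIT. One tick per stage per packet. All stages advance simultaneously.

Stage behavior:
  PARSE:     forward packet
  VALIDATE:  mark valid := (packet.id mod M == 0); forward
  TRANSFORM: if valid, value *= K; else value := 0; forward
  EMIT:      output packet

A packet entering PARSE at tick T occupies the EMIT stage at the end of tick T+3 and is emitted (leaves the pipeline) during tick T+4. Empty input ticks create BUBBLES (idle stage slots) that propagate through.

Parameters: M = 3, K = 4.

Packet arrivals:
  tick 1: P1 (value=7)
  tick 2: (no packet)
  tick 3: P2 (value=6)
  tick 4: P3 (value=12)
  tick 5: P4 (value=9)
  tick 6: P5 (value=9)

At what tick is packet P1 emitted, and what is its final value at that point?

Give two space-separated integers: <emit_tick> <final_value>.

Tick 1: [PARSE:P1(v=7,ok=F), VALIDATE:-, TRANSFORM:-, EMIT:-] out:-; in:P1
Tick 2: [PARSE:-, VALIDATE:P1(v=7,ok=F), TRANSFORM:-, EMIT:-] out:-; in:-
Tick 3: [PARSE:P2(v=6,ok=F), VALIDATE:-, TRANSFORM:P1(v=0,ok=F), EMIT:-] out:-; in:P2
Tick 4: [PARSE:P3(v=12,ok=F), VALIDATE:P2(v=6,ok=F), TRANSFORM:-, EMIT:P1(v=0,ok=F)] out:-; in:P3
Tick 5: [PARSE:P4(v=9,ok=F), VALIDATE:P3(v=12,ok=T), TRANSFORM:P2(v=0,ok=F), EMIT:-] out:P1(v=0); in:P4
Tick 6: [PARSE:P5(v=9,ok=F), VALIDATE:P4(v=9,ok=F), TRANSFORM:P3(v=48,ok=T), EMIT:P2(v=0,ok=F)] out:-; in:P5
Tick 7: [PARSE:-, VALIDATE:P5(v=9,ok=F), TRANSFORM:P4(v=0,ok=F), EMIT:P3(v=48,ok=T)] out:P2(v=0); in:-
Tick 8: [PARSE:-, VALIDATE:-, TRANSFORM:P5(v=0,ok=F), EMIT:P4(v=0,ok=F)] out:P3(v=48); in:-
Tick 9: [PARSE:-, VALIDATE:-, TRANSFORM:-, EMIT:P5(v=0,ok=F)] out:P4(v=0); in:-
Tick 10: [PARSE:-, VALIDATE:-, TRANSFORM:-, EMIT:-] out:P5(v=0); in:-
P1: arrives tick 1, valid=False (id=1, id%3=1), emit tick 5, final value 0

Answer: 5 0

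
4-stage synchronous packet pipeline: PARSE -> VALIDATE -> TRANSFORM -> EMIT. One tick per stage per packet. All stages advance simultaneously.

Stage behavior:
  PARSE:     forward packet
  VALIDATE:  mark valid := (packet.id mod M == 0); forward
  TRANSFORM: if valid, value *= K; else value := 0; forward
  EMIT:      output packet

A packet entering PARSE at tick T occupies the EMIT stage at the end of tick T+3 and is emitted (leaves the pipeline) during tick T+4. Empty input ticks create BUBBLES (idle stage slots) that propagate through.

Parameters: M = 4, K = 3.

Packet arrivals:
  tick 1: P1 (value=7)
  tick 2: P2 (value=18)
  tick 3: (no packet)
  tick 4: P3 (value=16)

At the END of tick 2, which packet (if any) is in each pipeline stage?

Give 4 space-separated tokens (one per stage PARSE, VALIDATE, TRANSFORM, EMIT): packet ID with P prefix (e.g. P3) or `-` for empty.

Answer: P2 P1 - -

Derivation:
Tick 1: [PARSE:P1(v=7,ok=F), VALIDATE:-, TRANSFORM:-, EMIT:-] out:-; in:P1
Tick 2: [PARSE:P2(v=18,ok=F), VALIDATE:P1(v=7,ok=F), TRANSFORM:-, EMIT:-] out:-; in:P2
At end of tick 2: ['P2', 'P1', '-', '-']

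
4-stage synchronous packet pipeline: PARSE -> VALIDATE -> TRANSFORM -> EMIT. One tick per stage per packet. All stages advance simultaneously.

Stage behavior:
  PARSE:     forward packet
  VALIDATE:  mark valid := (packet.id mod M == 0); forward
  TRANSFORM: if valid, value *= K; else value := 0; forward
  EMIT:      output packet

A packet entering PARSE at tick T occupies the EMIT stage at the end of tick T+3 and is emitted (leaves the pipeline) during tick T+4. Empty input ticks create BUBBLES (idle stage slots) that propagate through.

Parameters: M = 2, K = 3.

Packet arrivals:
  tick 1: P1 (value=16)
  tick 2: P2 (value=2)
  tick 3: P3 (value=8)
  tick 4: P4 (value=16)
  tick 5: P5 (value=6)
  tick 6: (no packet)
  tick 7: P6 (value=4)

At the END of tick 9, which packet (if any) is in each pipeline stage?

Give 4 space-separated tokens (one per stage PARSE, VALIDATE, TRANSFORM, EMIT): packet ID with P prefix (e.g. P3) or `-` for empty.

Answer: - - P6 -

Derivation:
Tick 1: [PARSE:P1(v=16,ok=F), VALIDATE:-, TRANSFORM:-, EMIT:-] out:-; in:P1
Tick 2: [PARSE:P2(v=2,ok=F), VALIDATE:P1(v=16,ok=F), TRANSFORM:-, EMIT:-] out:-; in:P2
Tick 3: [PARSE:P3(v=8,ok=F), VALIDATE:P2(v=2,ok=T), TRANSFORM:P1(v=0,ok=F), EMIT:-] out:-; in:P3
Tick 4: [PARSE:P4(v=16,ok=F), VALIDATE:P3(v=8,ok=F), TRANSFORM:P2(v=6,ok=T), EMIT:P1(v=0,ok=F)] out:-; in:P4
Tick 5: [PARSE:P5(v=6,ok=F), VALIDATE:P4(v=16,ok=T), TRANSFORM:P3(v=0,ok=F), EMIT:P2(v=6,ok=T)] out:P1(v=0); in:P5
Tick 6: [PARSE:-, VALIDATE:P5(v=6,ok=F), TRANSFORM:P4(v=48,ok=T), EMIT:P3(v=0,ok=F)] out:P2(v=6); in:-
Tick 7: [PARSE:P6(v=4,ok=F), VALIDATE:-, TRANSFORM:P5(v=0,ok=F), EMIT:P4(v=48,ok=T)] out:P3(v=0); in:P6
Tick 8: [PARSE:-, VALIDATE:P6(v=4,ok=T), TRANSFORM:-, EMIT:P5(v=0,ok=F)] out:P4(v=48); in:-
Tick 9: [PARSE:-, VALIDATE:-, TRANSFORM:P6(v=12,ok=T), EMIT:-] out:P5(v=0); in:-
At end of tick 9: ['-', '-', 'P6', '-']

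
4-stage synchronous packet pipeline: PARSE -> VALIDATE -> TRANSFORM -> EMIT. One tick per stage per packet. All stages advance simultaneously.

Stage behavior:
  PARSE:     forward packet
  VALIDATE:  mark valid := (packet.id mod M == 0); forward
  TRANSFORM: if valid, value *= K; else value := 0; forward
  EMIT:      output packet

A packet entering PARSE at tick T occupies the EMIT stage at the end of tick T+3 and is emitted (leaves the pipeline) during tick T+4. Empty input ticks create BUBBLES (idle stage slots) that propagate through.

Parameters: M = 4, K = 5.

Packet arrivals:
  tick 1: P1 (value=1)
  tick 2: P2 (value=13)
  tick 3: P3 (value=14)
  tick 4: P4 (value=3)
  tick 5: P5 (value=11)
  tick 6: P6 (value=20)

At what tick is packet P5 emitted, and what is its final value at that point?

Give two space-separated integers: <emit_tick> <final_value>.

Answer: 9 0

Derivation:
Tick 1: [PARSE:P1(v=1,ok=F), VALIDATE:-, TRANSFORM:-, EMIT:-] out:-; in:P1
Tick 2: [PARSE:P2(v=13,ok=F), VALIDATE:P1(v=1,ok=F), TRANSFORM:-, EMIT:-] out:-; in:P2
Tick 3: [PARSE:P3(v=14,ok=F), VALIDATE:P2(v=13,ok=F), TRANSFORM:P1(v=0,ok=F), EMIT:-] out:-; in:P3
Tick 4: [PARSE:P4(v=3,ok=F), VALIDATE:P3(v=14,ok=F), TRANSFORM:P2(v=0,ok=F), EMIT:P1(v=0,ok=F)] out:-; in:P4
Tick 5: [PARSE:P5(v=11,ok=F), VALIDATE:P4(v=3,ok=T), TRANSFORM:P3(v=0,ok=F), EMIT:P2(v=0,ok=F)] out:P1(v=0); in:P5
Tick 6: [PARSE:P6(v=20,ok=F), VALIDATE:P5(v=11,ok=F), TRANSFORM:P4(v=15,ok=T), EMIT:P3(v=0,ok=F)] out:P2(v=0); in:P6
Tick 7: [PARSE:-, VALIDATE:P6(v=20,ok=F), TRANSFORM:P5(v=0,ok=F), EMIT:P4(v=15,ok=T)] out:P3(v=0); in:-
Tick 8: [PARSE:-, VALIDATE:-, TRANSFORM:P6(v=0,ok=F), EMIT:P5(v=0,ok=F)] out:P4(v=15); in:-
Tick 9: [PARSE:-, VALIDATE:-, TRANSFORM:-, EMIT:P6(v=0,ok=F)] out:P5(v=0); in:-
Tick 10: [PARSE:-, VALIDATE:-, TRANSFORM:-, EMIT:-] out:P6(v=0); in:-
P5: arrives tick 5, valid=False (id=5, id%4=1), emit tick 9, final value 0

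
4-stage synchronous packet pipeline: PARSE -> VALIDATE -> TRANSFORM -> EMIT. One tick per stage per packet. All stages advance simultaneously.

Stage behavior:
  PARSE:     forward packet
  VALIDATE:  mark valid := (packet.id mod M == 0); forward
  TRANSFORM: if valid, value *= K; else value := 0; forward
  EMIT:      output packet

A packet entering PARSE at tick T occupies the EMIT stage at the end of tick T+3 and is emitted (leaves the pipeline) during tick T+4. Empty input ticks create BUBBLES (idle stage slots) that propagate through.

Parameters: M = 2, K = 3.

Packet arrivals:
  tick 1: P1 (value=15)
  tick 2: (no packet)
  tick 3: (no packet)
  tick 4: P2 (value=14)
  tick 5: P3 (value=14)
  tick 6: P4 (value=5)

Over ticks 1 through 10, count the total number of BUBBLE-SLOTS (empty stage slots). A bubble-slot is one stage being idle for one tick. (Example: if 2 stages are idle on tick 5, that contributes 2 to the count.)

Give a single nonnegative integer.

Answer: 24

Derivation:
Tick 1: [PARSE:P1(v=15,ok=F), VALIDATE:-, TRANSFORM:-, EMIT:-] out:-; bubbles=3
Tick 2: [PARSE:-, VALIDATE:P1(v=15,ok=F), TRANSFORM:-, EMIT:-] out:-; bubbles=3
Tick 3: [PARSE:-, VALIDATE:-, TRANSFORM:P1(v=0,ok=F), EMIT:-] out:-; bubbles=3
Tick 4: [PARSE:P2(v=14,ok=F), VALIDATE:-, TRANSFORM:-, EMIT:P1(v=0,ok=F)] out:-; bubbles=2
Tick 5: [PARSE:P3(v=14,ok=F), VALIDATE:P2(v=14,ok=T), TRANSFORM:-, EMIT:-] out:P1(v=0); bubbles=2
Tick 6: [PARSE:P4(v=5,ok=F), VALIDATE:P3(v=14,ok=F), TRANSFORM:P2(v=42,ok=T), EMIT:-] out:-; bubbles=1
Tick 7: [PARSE:-, VALIDATE:P4(v=5,ok=T), TRANSFORM:P3(v=0,ok=F), EMIT:P2(v=42,ok=T)] out:-; bubbles=1
Tick 8: [PARSE:-, VALIDATE:-, TRANSFORM:P4(v=15,ok=T), EMIT:P3(v=0,ok=F)] out:P2(v=42); bubbles=2
Tick 9: [PARSE:-, VALIDATE:-, TRANSFORM:-, EMIT:P4(v=15,ok=T)] out:P3(v=0); bubbles=3
Tick 10: [PARSE:-, VALIDATE:-, TRANSFORM:-, EMIT:-] out:P4(v=15); bubbles=4
Total bubble-slots: 24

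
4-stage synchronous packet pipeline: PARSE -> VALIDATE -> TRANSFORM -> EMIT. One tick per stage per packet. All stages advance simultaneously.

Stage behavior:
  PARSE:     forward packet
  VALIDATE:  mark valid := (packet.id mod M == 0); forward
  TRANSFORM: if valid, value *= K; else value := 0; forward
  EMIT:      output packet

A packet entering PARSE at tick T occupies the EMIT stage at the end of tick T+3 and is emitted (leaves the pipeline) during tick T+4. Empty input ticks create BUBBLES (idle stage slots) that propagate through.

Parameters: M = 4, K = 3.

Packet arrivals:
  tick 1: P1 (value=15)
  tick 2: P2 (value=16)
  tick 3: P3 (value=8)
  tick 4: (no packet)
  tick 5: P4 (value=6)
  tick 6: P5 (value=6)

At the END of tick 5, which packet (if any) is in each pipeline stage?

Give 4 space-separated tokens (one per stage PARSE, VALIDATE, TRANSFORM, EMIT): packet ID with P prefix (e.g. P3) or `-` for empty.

Tick 1: [PARSE:P1(v=15,ok=F), VALIDATE:-, TRANSFORM:-, EMIT:-] out:-; in:P1
Tick 2: [PARSE:P2(v=16,ok=F), VALIDATE:P1(v=15,ok=F), TRANSFORM:-, EMIT:-] out:-; in:P2
Tick 3: [PARSE:P3(v=8,ok=F), VALIDATE:P2(v=16,ok=F), TRANSFORM:P1(v=0,ok=F), EMIT:-] out:-; in:P3
Tick 4: [PARSE:-, VALIDATE:P3(v=8,ok=F), TRANSFORM:P2(v=0,ok=F), EMIT:P1(v=0,ok=F)] out:-; in:-
Tick 5: [PARSE:P4(v=6,ok=F), VALIDATE:-, TRANSFORM:P3(v=0,ok=F), EMIT:P2(v=0,ok=F)] out:P1(v=0); in:P4
At end of tick 5: ['P4', '-', 'P3', 'P2']

Answer: P4 - P3 P2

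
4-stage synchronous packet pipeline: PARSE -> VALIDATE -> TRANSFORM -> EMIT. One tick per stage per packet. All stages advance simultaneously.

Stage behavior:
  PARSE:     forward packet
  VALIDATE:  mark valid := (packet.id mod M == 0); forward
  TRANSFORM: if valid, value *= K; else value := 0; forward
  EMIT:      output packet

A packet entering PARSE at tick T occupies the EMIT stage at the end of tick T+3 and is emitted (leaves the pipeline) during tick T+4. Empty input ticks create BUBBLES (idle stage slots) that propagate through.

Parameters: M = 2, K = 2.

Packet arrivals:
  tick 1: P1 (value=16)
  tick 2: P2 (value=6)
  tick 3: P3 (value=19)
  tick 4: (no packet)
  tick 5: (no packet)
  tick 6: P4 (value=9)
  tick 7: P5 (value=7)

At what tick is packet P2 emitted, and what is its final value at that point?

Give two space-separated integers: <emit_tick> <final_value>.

Answer: 6 12

Derivation:
Tick 1: [PARSE:P1(v=16,ok=F), VALIDATE:-, TRANSFORM:-, EMIT:-] out:-; in:P1
Tick 2: [PARSE:P2(v=6,ok=F), VALIDATE:P1(v=16,ok=F), TRANSFORM:-, EMIT:-] out:-; in:P2
Tick 3: [PARSE:P3(v=19,ok=F), VALIDATE:P2(v=6,ok=T), TRANSFORM:P1(v=0,ok=F), EMIT:-] out:-; in:P3
Tick 4: [PARSE:-, VALIDATE:P3(v=19,ok=F), TRANSFORM:P2(v=12,ok=T), EMIT:P1(v=0,ok=F)] out:-; in:-
Tick 5: [PARSE:-, VALIDATE:-, TRANSFORM:P3(v=0,ok=F), EMIT:P2(v=12,ok=T)] out:P1(v=0); in:-
Tick 6: [PARSE:P4(v=9,ok=F), VALIDATE:-, TRANSFORM:-, EMIT:P3(v=0,ok=F)] out:P2(v=12); in:P4
Tick 7: [PARSE:P5(v=7,ok=F), VALIDATE:P4(v=9,ok=T), TRANSFORM:-, EMIT:-] out:P3(v=0); in:P5
Tick 8: [PARSE:-, VALIDATE:P5(v=7,ok=F), TRANSFORM:P4(v=18,ok=T), EMIT:-] out:-; in:-
Tick 9: [PARSE:-, VALIDATE:-, TRANSFORM:P5(v=0,ok=F), EMIT:P4(v=18,ok=T)] out:-; in:-
Tick 10: [PARSE:-, VALIDATE:-, TRANSFORM:-, EMIT:P5(v=0,ok=F)] out:P4(v=18); in:-
Tick 11: [PARSE:-, VALIDATE:-, TRANSFORM:-, EMIT:-] out:P5(v=0); in:-
P2: arrives tick 2, valid=True (id=2, id%2=0), emit tick 6, final value 12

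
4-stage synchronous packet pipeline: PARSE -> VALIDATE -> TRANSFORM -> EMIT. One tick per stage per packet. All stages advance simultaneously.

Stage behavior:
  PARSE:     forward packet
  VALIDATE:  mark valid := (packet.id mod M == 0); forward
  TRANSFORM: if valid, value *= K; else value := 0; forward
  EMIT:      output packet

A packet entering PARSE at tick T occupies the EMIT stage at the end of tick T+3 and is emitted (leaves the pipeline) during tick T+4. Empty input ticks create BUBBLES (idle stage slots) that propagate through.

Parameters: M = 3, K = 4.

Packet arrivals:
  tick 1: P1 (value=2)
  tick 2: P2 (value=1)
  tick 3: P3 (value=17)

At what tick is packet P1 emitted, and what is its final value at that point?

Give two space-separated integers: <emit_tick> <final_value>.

Answer: 5 0

Derivation:
Tick 1: [PARSE:P1(v=2,ok=F), VALIDATE:-, TRANSFORM:-, EMIT:-] out:-; in:P1
Tick 2: [PARSE:P2(v=1,ok=F), VALIDATE:P1(v=2,ok=F), TRANSFORM:-, EMIT:-] out:-; in:P2
Tick 3: [PARSE:P3(v=17,ok=F), VALIDATE:P2(v=1,ok=F), TRANSFORM:P1(v=0,ok=F), EMIT:-] out:-; in:P3
Tick 4: [PARSE:-, VALIDATE:P3(v=17,ok=T), TRANSFORM:P2(v=0,ok=F), EMIT:P1(v=0,ok=F)] out:-; in:-
Tick 5: [PARSE:-, VALIDATE:-, TRANSFORM:P3(v=68,ok=T), EMIT:P2(v=0,ok=F)] out:P1(v=0); in:-
Tick 6: [PARSE:-, VALIDATE:-, TRANSFORM:-, EMIT:P3(v=68,ok=T)] out:P2(v=0); in:-
Tick 7: [PARSE:-, VALIDATE:-, TRANSFORM:-, EMIT:-] out:P3(v=68); in:-
P1: arrives tick 1, valid=False (id=1, id%3=1), emit tick 5, final value 0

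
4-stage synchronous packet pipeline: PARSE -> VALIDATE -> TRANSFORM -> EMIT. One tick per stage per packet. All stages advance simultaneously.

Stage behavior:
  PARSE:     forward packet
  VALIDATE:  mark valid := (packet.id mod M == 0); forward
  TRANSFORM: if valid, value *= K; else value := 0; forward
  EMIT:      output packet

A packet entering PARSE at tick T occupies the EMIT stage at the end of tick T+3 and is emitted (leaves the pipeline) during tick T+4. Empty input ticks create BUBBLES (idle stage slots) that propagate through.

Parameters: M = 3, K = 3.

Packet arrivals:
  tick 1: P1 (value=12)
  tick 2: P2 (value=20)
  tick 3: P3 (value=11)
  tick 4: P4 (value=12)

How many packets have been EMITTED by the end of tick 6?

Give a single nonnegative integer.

Answer: 2

Derivation:
Tick 1: [PARSE:P1(v=12,ok=F), VALIDATE:-, TRANSFORM:-, EMIT:-] out:-; in:P1
Tick 2: [PARSE:P2(v=20,ok=F), VALIDATE:P1(v=12,ok=F), TRANSFORM:-, EMIT:-] out:-; in:P2
Tick 3: [PARSE:P3(v=11,ok=F), VALIDATE:P2(v=20,ok=F), TRANSFORM:P1(v=0,ok=F), EMIT:-] out:-; in:P3
Tick 4: [PARSE:P4(v=12,ok=F), VALIDATE:P3(v=11,ok=T), TRANSFORM:P2(v=0,ok=F), EMIT:P1(v=0,ok=F)] out:-; in:P4
Tick 5: [PARSE:-, VALIDATE:P4(v=12,ok=F), TRANSFORM:P3(v=33,ok=T), EMIT:P2(v=0,ok=F)] out:P1(v=0); in:-
Tick 6: [PARSE:-, VALIDATE:-, TRANSFORM:P4(v=0,ok=F), EMIT:P3(v=33,ok=T)] out:P2(v=0); in:-
Emitted by tick 6: ['P1', 'P2']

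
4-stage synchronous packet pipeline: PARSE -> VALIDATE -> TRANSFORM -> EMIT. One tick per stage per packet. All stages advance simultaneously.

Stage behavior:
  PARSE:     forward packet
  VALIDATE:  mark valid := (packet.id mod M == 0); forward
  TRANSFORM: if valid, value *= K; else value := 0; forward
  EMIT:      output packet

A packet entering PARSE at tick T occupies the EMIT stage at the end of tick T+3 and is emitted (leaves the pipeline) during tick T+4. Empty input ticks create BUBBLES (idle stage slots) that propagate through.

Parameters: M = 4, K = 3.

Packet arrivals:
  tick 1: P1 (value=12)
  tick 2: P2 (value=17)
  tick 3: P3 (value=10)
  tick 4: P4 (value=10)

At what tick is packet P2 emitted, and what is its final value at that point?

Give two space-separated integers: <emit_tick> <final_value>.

Answer: 6 0

Derivation:
Tick 1: [PARSE:P1(v=12,ok=F), VALIDATE:-, TRANSFORM:-, EMIT:-] out:-; in:P1
Tick 2: [PARSE:P2(v=17,ok=F), VALIDATE:P1(v=12,ok=F), TRANSFORM:-, EMIT:-] out:-; in:P2
Tick 3: [PARSE:P3(v=10,ok=F), VALIDATE:P2(v=17,ok=F), TRANSFORM:P1(v=0,ok=F), EMIT:-] out:-; in:P3
Tick 4: [PARSE:P4(v=10,ok=F), VALIDATE:P3(v=10,ok=F), TRANSFORM:P2(v=0,ok=F), EMIT:P1(v=0,ok=F)] out:-; in:P4
Tick 5: [PARSE:-, VALIDATE:P4(v=10,ok=T), TRANSFORM:P3(v=0,ok=F), EMIT:P2(v=0,ok=F)] out:P1(v=0); in:-
Tick 6: [PARSE:-, VALIDATE:-, TRANSFORM:P4(v=30,ok=T), EMIT:P3(v=0,ok=F)] out:P2(v=0); in:-
Tick 7: [PARSE:-, VALIDATE:-, TRANSFORM:-, EMIT:P4(v=30,ok=T)] out:P3(v=0); in:-
Tick 8: [PARSE:-, VALIDATE:-, TRANSFORM:-, EMIT:-] out:P4(v=30); in:-
P2: arrives tick 2, valid=False (id=2, id%4=2), emit tick 6, final value 0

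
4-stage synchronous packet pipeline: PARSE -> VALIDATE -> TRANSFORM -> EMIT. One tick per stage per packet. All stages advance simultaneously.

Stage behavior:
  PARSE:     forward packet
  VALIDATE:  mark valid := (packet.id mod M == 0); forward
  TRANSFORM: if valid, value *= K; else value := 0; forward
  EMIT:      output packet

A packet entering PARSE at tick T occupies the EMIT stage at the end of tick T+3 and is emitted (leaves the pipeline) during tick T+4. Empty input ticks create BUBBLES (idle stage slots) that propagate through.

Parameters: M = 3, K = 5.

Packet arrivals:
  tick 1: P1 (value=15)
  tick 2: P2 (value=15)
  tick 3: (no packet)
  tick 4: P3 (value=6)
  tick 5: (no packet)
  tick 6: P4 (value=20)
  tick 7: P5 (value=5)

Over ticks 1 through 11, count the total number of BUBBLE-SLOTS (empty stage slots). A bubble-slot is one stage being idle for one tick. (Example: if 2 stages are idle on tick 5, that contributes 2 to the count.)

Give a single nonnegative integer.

Tick 1: [PARSE:P1(v=15,ok=F), VALIDATE:-, TRANSFORM:-, EMIT:-] out:-; bubbles=3
Tick 2: [PARSE:P2(v=15,ok=F), VALIDATE:P1(v=15,ok=F), TRANSFORM:-, EMIT:-] out:-; bubbles=2
Tick 3: [PARSE:-, VALIDATE:P2(v=15,ok=F), TRANSFORM:P1(v=0,ok=F), EMIT:-] out:-; bubbles=2
Tick 4: [PARSE:P3(v=6,ok=F), VALIDATE:-, TRANSFORM:P2(v=0,ok=F), EMIT:P1(v=0,ok=F)] out:-; bubbles=1
Tick 5: [PARSE:-, VALIDATE:P3(v=6,ok=T), TRANSFORM:-, EMIT:P2(v=0,ok=F)] out:P1(v=0); bubbles=2
Tick 6: [PARSE:P4(v=20,ok=F), VALIDATE:-, TRANSFORM:P3(v=30,ok=T), EMIT:-] out:P2(v=0); bubbles=2
Tick 7: [PARSE:P5(v=5,ok=F), VALIDATE:P4(v=20,ok=F), TRANSFORM:-, EMIT:P3(v=30,ok=T)] out:-; bubbles=1
Tick 8: [PARSE:-, VALIDATE:P5(v=5,ok=F), TRANSFORM:P4(v=0,ok=F), EMIT:-] out:P3(v=30); bubbles=2
Tick 9: [PARSE:-, VALIDATE:-, TRANSFORM:P5(v=0,ok=F), EMIT:P4(v=0,ok=F)] out:-; bubbles=2
Tick 10: [PARSE:-, VALIDATE:-, TRANSFORM:-, EMIT:P5(v=0,ok=F)] out:P4(v=0); bubbles=3
Tick 11: [PARSE:-, VALIDATE:-, TRANSFORM:-, EMIT:-] out:P5(v=0); bubbles=4
Total bubble-slots: 24

Answer: 24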